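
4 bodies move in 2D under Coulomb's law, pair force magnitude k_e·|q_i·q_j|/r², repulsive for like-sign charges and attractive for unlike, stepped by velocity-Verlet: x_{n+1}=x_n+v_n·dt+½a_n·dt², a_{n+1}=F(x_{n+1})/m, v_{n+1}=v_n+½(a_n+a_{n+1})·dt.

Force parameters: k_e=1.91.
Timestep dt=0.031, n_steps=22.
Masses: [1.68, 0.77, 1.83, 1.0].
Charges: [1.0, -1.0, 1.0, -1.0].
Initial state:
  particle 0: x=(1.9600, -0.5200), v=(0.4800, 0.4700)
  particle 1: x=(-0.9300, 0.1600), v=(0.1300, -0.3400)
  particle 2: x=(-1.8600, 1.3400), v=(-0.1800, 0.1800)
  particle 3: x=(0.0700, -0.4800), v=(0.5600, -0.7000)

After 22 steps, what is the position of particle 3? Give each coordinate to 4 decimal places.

(0.7336, -1.0270)

step 0: x0=(1.9600, -0.5200) x1=(-0.9300, 0.1600) x2=(-1.8600, 1.3400) x3=(0.0700, -0.4800)
step 1: x0=(1.9747, -0.5054) x1=(-0.9269, 0.1503) x2=(-1.8654, 1.3454) x3=(0.0881, -0.5020)
step 2: x0=(1.9890, -0.4908) x1=(-0.9255, 0.1422) x2=(-1.8705, 1.3503) x3=(0.1075, -0.5244)
step 3: x0=(2.0030, -0.4763) x1=(-0.9258, 0.1358) x2=(-1.8753, 1.3549) x3=(0.1284, -0.5474)
step 4: x0=(2.0165, -0.4617) x1=(-0.9278, 0.1309) x2=(-1.8798, 1.3590) x3=(0.1505, -0.5708)
step 5: x0=(2.0297, -0.4472) x1=(-0.9313, 0.1275) x2=(-1.8840, 1.3628) x3=(0.1739, -0.5946)
step 6: x0=(2.0425, -0.4327) x1=(-0.9362, 0.1255) x2=(-1.8879, 1.3662) x3=(0.1986, -0.6188)
step 7: x0=(2.0550, -0.4182) x1=(-0.9426, 0.1250) x2=(-1.8915, 1.3691) x3=(0.2245, -0.6433)
step 8: x0=(2.0670, -0.4038) x1=(-0.9504, 0.1260) x2=(-1.8948, 1.3717) x3=(0.2515, -0.6682)
step 9: x0=(2.0787, -0.3894) x1=(-0.9594, 0.1282) x2=(-1.8978, 1.3739) x3=(0.2797, -0.6933)
step 10: x0=(2.0900, -0.3750) x1=(-0.9697, 0.1319) x2=(-1.9006, 1.3758) x3=(0.3089, -0.7186)
step 11: x0=(2.1009, -0.3608) x1=(-0.9812, 0.1368) x2=(-1.9030, 1.3772) x3=(0.3393, -0.7441)
step 12: x0=(2.1114, -0.3466) x1=(-0.9938, 0.1430) x2=(-1.9052, 1.3783) x3=(0.3706, -0.7698)
step 13: x0=(2.1215, -0.3325) x1=(-1.0076, 0.1505) x2=(-1.9071, 1.3789) x3=(0.4029, -0.7956)
step 14: x0=(2.1313, -0.3185) x1=(-1.0223, 0.1592) x2=(-1.9088, 1.3792) x3=(0.4362, -0.8214)
step 15: x0=(2.1406, -0.3046) x1=(-1.0381, 0.1692) x2=(-1.9101, 1.3791) x3=(0.4704, -0.8473)
step 16: x0=(2.1496, -0.2908) x1=(-1.0549, 0.1804) x2=(-1.9112, 1.3785) x3=(0.5055, -0.8732)
step 17: x0=(2.1581, -0.2772) x1=(-1.0727, 0.1928) x2=(-1.9120, 1.3776) x3=(0.5414, -0.8991)
step 18: x0=(2.1663, -0.2637) x1=(-1.0914, 0.2065) x2=(-1.9125, 1.3762) x3=(0.5782, -0.9250)
step 19: x0=(2.1741, -0.2503) x1=(-1.1111, 0.2215) x2=(-1.9127, 1.3743) x3=(0.6159, -0.9507)
step 20: x0=(2.1815, -0.2371) x1=(-1.1317, 0.2377) x2=(-1.9126, 1.3720) x3=(0.6543, -0.9763)
step 21: x0=(2.1885, -0.2240) x1=(-1.1532, 0.2552) x2=(-1.9121, 1.3693) x3=(0.6936, -1.0017)
step 22: x0=(2.1952, -0.2112) x1=(-1.1756, 0.2741) x2=(-1.9114, 1.3660) x3=(0.7336, -1.0270)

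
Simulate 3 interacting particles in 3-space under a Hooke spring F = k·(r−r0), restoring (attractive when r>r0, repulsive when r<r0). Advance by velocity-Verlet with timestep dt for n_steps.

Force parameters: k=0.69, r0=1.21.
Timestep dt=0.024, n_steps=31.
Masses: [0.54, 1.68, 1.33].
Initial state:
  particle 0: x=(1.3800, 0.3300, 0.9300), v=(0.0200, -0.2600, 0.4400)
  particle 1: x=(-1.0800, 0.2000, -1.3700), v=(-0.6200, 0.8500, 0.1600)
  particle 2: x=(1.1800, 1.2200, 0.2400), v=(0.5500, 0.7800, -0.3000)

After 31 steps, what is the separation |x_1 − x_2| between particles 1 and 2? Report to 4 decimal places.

step 0: x0=(1.3800, 0.3300, 0.9300) x1=(-1.0800, 0.2000, -1.3700) x2=(1.1800, 1.2200, 0.2400)
step 1: x0=(1.3799, 0.3237, 0.9400) x1=(-1.0945, 0.2205, -1.3659) x2=(1.1930, 1.2386, 0.2327)
step 2: x0=(1.3786, 0.3173, 0.9490) x1=(-1.1084, 0.2411, -1.3612) x2=(1.2056, 1.2571, 0.2250)
step 3: x0=(1.3762, 0.3109, 0.9569) x1=(-1.1215, 0.2619, -1.3559) x2=(1.2178, 1.2754, 0.2171)
step 4: x0=(1.3726, 0.3045, 0.9636) x1=(-1.1339, 0.2829, -1.3500) x2=(1.2295, 1.2935, 0.2089)
step 5: x0=(1.3678, 0.2981, 0.9693) x1=(-1.1456, 0.3039, -1.3436) x2=(1.2409, 1.3114, 0.2004)
step 6: x0=(1.3617, 0.2918, 0.9738) x1=(-1.1566, 0.3252, -1.3366) x2=(1.2518, 1.3291, 0.1917)
step 7: x0=(1.3545, 0.2855, 0.9772) x1=(-1.1669, 0.3466, -1.3291) x2=(1.2623, 1.3466, 0.1827)
step 8: x0=(1.3461, 0.2793, 0.9794) x1=(-1.1764, 0.3681, -1.3209) x2=(1.2723, 1.3640, 0.1735)
step 9: x0=(1.3365, 0.2732, 0.9805) x1=(-1.1852, 0.3897, -1.3122) x2=(1.2820, 1.3810, 0.1640)
step 10: x0=(1.3256, 0.2673, 0.9804) x1=(-1.1933, 0.4114, -1.3030) x2=(1.2911, 1.3979, 0.1543)
step 11: x0=(1.3136, 0.2616, 0.9791) x1=(-1.2006, 0.4333, -1.2932) x2=(1.2999, 1.4146, 0.1443)
step 12: x0=(1.3004, 0.2561, 0.9767) x1=(-1.2072, 0.4553, -1.2828) x2=(1.3081, 1.4310, 0.1341)
step 13: x0=(1.2860, 0.2508, 0.9731) x1=(-1.2130, 0.4774, -1.2719) x2=(1.3160, 1.4472, 0.1237)
step 14: x0=(1.2704, 0.2458, 0.9684) x1=(-1.2181, 0.4996, -1.2604) x2=(1.3233, 1.4631, 0.1132)
step 15: x0=(1.2536, 0.2410, 0.9624) x1=(-1.2225, 0.5219, -1.2484) x2=(1.3303, 1.4788, 0.1024)
step 16: x0=(1.2357, 0.2366, 0.9554) x1=(-1.2261, 0.5443, -1.2359) x2=(1.3367, 1.4943, 0.0914)
step 17: x0=(1.2167, 0.2325, 0.9471) x1=(-1.2290, 0.5668, -1.2229) x2=(1.3427, 1.5095, 0.0802)
step 18: x0=(1.1966, 0.2288, 0.9377) x1=(-1.2311, 0.5893, -1.2094) x2=(1.3482, 1.5245, 0.0689)
step 19: x0=(1.1753, 0.2254, 0.9272) x1=(-1.2326, 0.6120, -1.1953) x2=(1.3532, 1.5392, 0.0573)
step 20: x0=(1.1530, 0.2225, 0.9155) x1=(-1.2333, 0.6347, -1.1808) x2=(1.3578, 1.5536, 0.0457)
step 21: x0=(1.1296, 0.2200, 0.9027) x1=(-1.2333, 0.6575, -1.1658) x2=(1.3619, 1.5678, 0.0338)
step 22: x0=(1.1052, 0.2180, 0.8889) x1=(-1.2326, 0.6803, -1.1503) x2=(1.3655, 1.5818, 0.0219)
step 23: x0=(1.0798, 0.2164, 0.8739) x1=(-1.2311, 0.7033, -1.1344) x2=(1.3686, 1.5954, 0.0097)
step 24: x0=(1.0534, 0.2153, 0.8579) x1=(-1.2290, 0.7262, -1.1180) x2=(1.3712, 1.6088, -0.0025)
step 25: x0=(1.0261, 0.2147, 0.8408) x1=(-1.2262, 0.7492, -1.1012) x2=(1.3734, 1.6219, -0.0149)
step 26: x0=(0.9978, 0.2146, 0.8226) x1=(-1.2227, 0.7723, -1.0839) x2=(1.3750, 1.6348, -0.0274)
step 27: x0=(0.9686, 0.2151, 0.8035) x1=(-1.2185, 0.7954, -1.0662) x2=(1.3762, 1.6473, -0.0400)
step 28: x0=(0.9386, 0.2162, 0.7834) x1=(-1.2137, 0.8185, -1.0481) x2=(1.3769, 1.6596, -0.0527)
step 29: x0=(0.9078, 0.2178, 0.7623) x1=(-1.2082, 0.8417, -1.0297) x2=(1.3771, 1.6717, -0.0656)
step 30: x0=(0.8761, 0.2200, 0.7402) x1=(-1.2021, 0.8649, -1.0108) x2=(1.3768, 1.6834, -0.0785)
step 31: x0=(0.8438, 0.2228, 0.7173) x1=(-1.1953, 0.8882, -0.9916) x2=(1.3760, 1.6949, -0.0915)

2.8412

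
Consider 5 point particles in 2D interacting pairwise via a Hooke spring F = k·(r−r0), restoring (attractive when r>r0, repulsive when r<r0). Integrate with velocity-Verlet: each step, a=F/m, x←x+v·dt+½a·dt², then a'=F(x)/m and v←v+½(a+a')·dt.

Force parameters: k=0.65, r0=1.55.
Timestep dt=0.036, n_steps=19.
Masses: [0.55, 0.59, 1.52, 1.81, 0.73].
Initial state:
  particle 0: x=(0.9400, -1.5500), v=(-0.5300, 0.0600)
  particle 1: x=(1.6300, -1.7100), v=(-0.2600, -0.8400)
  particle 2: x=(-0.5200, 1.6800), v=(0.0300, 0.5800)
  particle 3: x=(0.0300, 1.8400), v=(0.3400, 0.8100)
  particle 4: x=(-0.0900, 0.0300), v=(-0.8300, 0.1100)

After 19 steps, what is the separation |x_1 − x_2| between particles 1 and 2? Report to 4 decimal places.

step 0: x0=(0.9400, -1.5500) x1=(1.6300, -1.7100) x2=(-0.5200, 1.6800) x3=(0.0300, 1.8400) x4=(-0.0900, 0.0300)
step 1: x0=(0.9191, -1.5446) x1=(1.6191, -1.7369) x2=(-0.5186, 1.6997) x3=(0.0428, 1.8682) x4=(-0.1194, 0.0337)
step 2: x0=(0.8948, -1.5328) x1=(1.6052, -1.7570) x2=(-0.5165, 1.7169) x3=(0.0567, 1.8945) x4=(-0.1479, 0.0368)
step 3: x0=(0.8670, -1.5144) x1=(1.5883, -1.7703) x2=(-0.5137, 1.7317) x3=(0.0716, 1.9189) x4=(-0.1754, 0.0393)
step 4: x0=(0.8360, -1.4894) x1=(1.5682, -1.7766) x2=(-0.5102, 1.7441) x3=(0.0876, 1.9413) x4=(-0.2019, 0.0413)
step 5: x0=(0.8018, -1.4580) x1=(1.5450, -1.7759) x2=(-0.5060, 1.7539) x3=(0.1046, 1.9617) x4=(-0.2273, 0.0429)
step 6: x0=(0.7647, -1.4201) x1=(1.5187, -1.7682) x2=(-0.5013, 1.7613) x3=(0.1225, 1.9801) x4=(-0.2518, 0.0440)
step 7: x0=(0.7247, -1.3760) x1=(1.4894, -1.7536) x2=(-0.4958, 1.7663) x3=(0.1414, 1.9965) x4=(-0.2752, 0.0448)
step 8: x0=(0.6821, -1.3257) x1=(1.4570, -1.7320) x2=(-0.4898, 1.7689) x3=(0.1611, 2.0109) x4=(-0.2977, 0.0453)
step 9: x0=(0.6371, -1.2694) x1=(1.4218, -1.7036) x2=(-0.4832, 1.7690) x3=(0.1817, 2.0234) x4=(-0.3191, 0.0457)
step 10: x0=(0.5899, -1.2075) x1=(1.3837, -1.6685) x2=(-0.4761, 1.7669) x3=(0.2030, 2.0339) x4=(-0.3397, 0.0460)
step 11: x0=(0.5407, -1.1402) x1=(1.3428, -1.6268) x2=(-0.4685, 1.7625) x3=(0.2250, 2.0424) x4=(-0.3594, 0.0463)
step 12: x0=(0.4898, -1.0677) x1=(1.2994, -1.5787) x2=(-0.4604, 1.7560) x3=(0.2477, 2.0491) x4=(-0.3783, 0.0468)
step 13: x0=(0.4373, -0.9904) x1=(1.2535, -1.5244) x2=(-0.4518, 1.7473) x3=(0.2710, 2.0540) x4=(-0.3965, 0.0476)
step 14: x0=(0.3835, -0.9087) x1=(1.2054, -1.4642) x2=(-0.4429, 1.7367) x3=(0.2949, 2.0571) x4=(-0.4140, 0.0488)
step 15: x0=(0.3287, -0.8229) x1=(1.1551, -1.3983) x2=(-0.4336, 1.7241) x3=(0.3192, 2.0585) x4=(-0.4310, 0.0505)
step 16: x0=(0.2732, -0.7334) x1=(1.1028, -1.3270) x2=(-0.4240, 1.7098) x3=(0.3440, 2.0582) x4=(-0.4475, 0.0529)
step 17: x0=(0.2171, -0.6406) x1=(1.0489, -1.2506) x2=(-0.4142, 1.6938) x3=(0.3692, 2.0564) x4=(-0.4636, 0.0561)
step 18: x0=(0.1607, -0.5450) x1=(0.9934, -1.1694) x2=(-0.4042, 1.6762) x3=(0.3947, 2.0530) x4=(-0.4796, 0.0601)
step 19: x0=(0.1043, -0.4468) x1=(0.9366, -1.0838) x2=(-0.3940, 1.6573) x3=(0.4204, 2.0483) x4=(-0.4955, 0.0652)

3.0470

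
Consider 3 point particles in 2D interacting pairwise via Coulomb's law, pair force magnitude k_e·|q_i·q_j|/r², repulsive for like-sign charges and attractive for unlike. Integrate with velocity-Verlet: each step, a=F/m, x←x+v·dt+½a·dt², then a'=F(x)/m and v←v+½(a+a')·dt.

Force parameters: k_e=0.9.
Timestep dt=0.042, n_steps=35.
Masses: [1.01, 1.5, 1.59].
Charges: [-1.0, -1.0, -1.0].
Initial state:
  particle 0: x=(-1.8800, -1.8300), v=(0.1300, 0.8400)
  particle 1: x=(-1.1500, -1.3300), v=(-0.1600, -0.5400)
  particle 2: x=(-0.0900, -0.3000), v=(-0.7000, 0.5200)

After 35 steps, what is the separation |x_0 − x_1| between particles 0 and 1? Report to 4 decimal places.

step 0: x0=(-1.8800, -1.8300) x1=(-1.1500, -1.3300) x2=(-0.0900, -0.3000)
step 1: x0=(-1.8755, -1.7954) x1=(-1.1563, -1.3525) x2=(-0.1192, -0.2779)
step 2: x0=(-1.8730, -1.7621) x1=(-1.1617, -1.3745) x2=(-0.1479, -0.2554)
step 3: x0=(-1.8730, -1.7302) x1=(-1.1660, -1.3961) x2=(-0.1762, -0.2325)
step 4: x0=(-1.8754, -1.6995) x1=(-1.1691, -1.4173) x2=(-0.2040, -0.2091)
step 5: x0=(-1.8806, -1.6701) x1=(-1.1707, -1.4382) x2=(-0.2315, -0.1852)
step 6: x0=(-1.8888, -1.6418) x1=(-1.1707, -1.4588) x2=(-0.2585, -0.1609)
step 7: x0=(-1.8999, -1.6144) x1=(-1.1692, -1.4793) x2=(-0.2852, -0.1361)
step 8: x0=(-1.9141, -1.5877) x1=(-1.1659, -1.4998) x2=(-0.3115, -0.1109)
step 9: x0=(-1.9313, -1.5616) x1=(-1.1611, -1.5204) x2=(-0.3374, -0.0851)
step 10: x0=(-1.9513, -1.5359) x1=(-1.1546, -1.5413) x2=(-0.3631, -0.0590)
step 11: x0=(-1.9741, -1.5104) x1=(-1.1467, -1.5625) x2=(-0.3884, -0.0323)
step 12: x0=(-1.9994, -1.4849) x1=(-1.1373, -1.5841) x2=(-0.4133, -0.0053)
step 13: x0=(-2.0270, -1.4594) x1=(-1.1268, -1.6062) x2=(-0.4380, 0.0223)
step 14: x0=(-2.0568, -1.4339) x1=(-1.1151, -1.6288) x2=(-0.4625, 0.0502)
step 15: x0=(-2.0884, -1.4083) x1=(-1.1024, -1.6520) x2=(-0.4866, 0.0786)
step 16: x0=(-2.1218, -1.3825) x1=(-1.0888, -1.6756) x2=(-0.5105, 0.1075)
step 17: x0=(-2.1567, -1.3565) x1=(-1.0744, -1.6999) x2=(-0.5342, 0.1367)
step 18: x0=(-2.1930, -1.3304) x1=(-1.0593, -1.7246) x2=(-0.5576, 0.1663)
step 19: x0=(-2.2306, -1.3042) x1=(-1.0436, -1.7499) x2=(-0.5808, 0.1963)
step 20: x0=(-2.2693, -1.2778) x1=(-1.0274, -1.7756) x2=(-0.6038, 0.2267)
step 21: x0=(-2.3091, -1.2513) x1=(-1.0106, -1.8019) x2=(-0.6266, 0.2575)
step 22: x0=(-2.3498, -1.2247) x1=(-0.9934, -1.8285) x2=(-0.6492, 0.2886)
step 23: x0=(-2.3914, -1.1980) x1=(-0.9758, -1.8556) x2=(-0.6717, 0.3201)
step 24: x0=(-2.4339, -1.1713) x1=(-0.9578, -1.8831) x2=(-0.6940, 0.3519)
step 25: x0=(-2.4770, -1.1445) x1=(-0.9396, -1.9110) x2=(-0.7161, 0.3840)
step 26: x0=(-2.5209, -1.1176) x1=(-0.9210, -1.9392) x2=(-0.7380, 0.4164)
step 27: x0=(-2.5654, -1.0907) x1=(-0.9021, -1.9677) x2=(-0.7598, 0.4491)
step 28: x0=(-2.6105, -1.0638) x1=(-0.8830, -1.9966) x2=(-0.7815, 0.4821)
step 29: x0=(-2.6562, -1.0368) x1=(-0.8636, -2.0258) x2=(-0.8030, 0.5154)
step 30: x0=(-2.7024, -1.0099) x1=(-0.8440, -2.0553) x2=(-0.8244, 0.5489)
step 31: x0=(-2.7491, -0.9829) x1=(-0.8242, -2.0850) x2=(-0.8456, 0.5827)
step 32: x0=(-2.7963, -0.9560) x1=(-0.8043, -2.1150) x2=(-0.8668, 0.6167)
step 33: x0=(-2.8440, -0.9290) x1=(-0.7841, -2.1453) x2=(-0.8878, 0.6510)
step 34: x0=(-2.8921, -0.9021) x1=(-0.7638, -2.1757) x2=(-0.9087, 0.6855)
step 35: x0=(-2.9406, -0.8752) x1=(-0.7433, -2.2064) x2=(-0.9294, 0.7202)

2.5690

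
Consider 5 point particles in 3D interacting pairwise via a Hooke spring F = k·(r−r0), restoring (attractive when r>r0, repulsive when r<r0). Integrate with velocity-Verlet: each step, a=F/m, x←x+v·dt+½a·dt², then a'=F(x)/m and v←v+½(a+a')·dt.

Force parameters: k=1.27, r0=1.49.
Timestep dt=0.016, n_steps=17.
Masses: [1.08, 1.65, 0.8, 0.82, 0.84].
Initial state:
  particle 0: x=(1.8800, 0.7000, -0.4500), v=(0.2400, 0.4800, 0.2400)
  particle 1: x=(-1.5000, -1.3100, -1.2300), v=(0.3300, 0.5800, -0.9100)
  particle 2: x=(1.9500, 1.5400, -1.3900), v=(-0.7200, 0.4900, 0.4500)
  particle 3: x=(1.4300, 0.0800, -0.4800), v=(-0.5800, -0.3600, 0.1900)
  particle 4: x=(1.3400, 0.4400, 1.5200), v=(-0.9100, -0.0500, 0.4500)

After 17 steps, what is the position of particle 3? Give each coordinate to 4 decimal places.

step 0: x0=(1.8800, 0.7000, -0.4500) x1=(-1.5000, -1.3100, -1.2300) x2=(1.9500, 1.5400, -1.3900) x3=(1.4300, 0.0800, -0.4800) x4=(1.3400, 0.4400, 1.5200)
step 1: x0=(1.8836, 0.7075, -0.4461) x1=(-1.4939, -1.3002, -1.2443) x2=(1.9379, 1.5473, -1.3825) x3=(1.4203, 0.0740, -0.4770) x4=(1.3252, 0.4391, 1.5263)
step 2: x0=(1.8866, 0.7148, -0.4422) x1=(-1.4863, -1.2894, -1.2581) x2=(1.9248, 1.5536, -1.3743) x3=(1.4099, 0.0677, -0.4740) x4=(1.3098, 0.4379, 1.5310)
step 3: x0=(1.8890, 0.7218, -0.4381) x1=(-1.4772, -1.2777, -1.2713) x2=(1.9105, 1.5588, -1.3654) x3=(1.3987, 0.0610, -0.4710) x4=(1.2940, 0.4366, 1.5339)
step 4: x0=(1.8908, 0.7285, -0.4340) x1=(-1.4665, -1.2649, -1.2841) x2=(1.8952, 1.5630, -1.3559) x3=(1.3867, 0.0539, -0.4681) x4=(1.2776, 0.4350, 1.5350)
step 5: x0=(1.8921, 0.7349, -0.4299) x1=(-1.4543, -1.2512, -1.2962) x2=(1.8788, 1.5661, -1.3458) x3=(1.3740, 0.0465, -0.4652) x4=(1.2608, 0.4333, 1.5345)
step 6: x0=(1.8929, 0.7410, -0.4256) x1=(-1.4407, -1.2365, -1.3078) x2=(1.8613, 1.5681, -1.3351) x3=(1.3606, 0.0388, -0.4623) x4=(1.2435, 0.4313, 1.5322)
step 7: x0=(1.8930, 0.7468, -0.4213) x1=(-1.4255, -1.2209, -1.3189) x2=(1.8428, 1.5692, -1.3237) x3=(1.3464, 0.0308, -0.4595) x4=(1.2257, 0.4291, 1.5282)
step 8: x0=(1.8926, 0.7523, -0.4170) x1=(-1.4089, -1.2043, -1.3294) x2=(1.8232, 1.5692, -1.3118) x3=(1.3316, 0.0224, -0.4567) x4=(1.2075, 0.4268, 1.5224)
step 9: x0=(1.8916, 0.7574, -0.4125) x1=(-1.3909, -1.1868, -1.3393) x2=(1.8026, 1.5682, -1.2993) x3=(1.3161, 0.0138, -0.4540) x4=(1.1888, 0.4242, 1.5150)
step 10: x0=(1.8900, 0.7623, -0.4080) x1=(-1.3714, -1.1684, -1.3487) x2=(1.7810, 1.5662, -1.2862) x3=(1.2999, 0.0050, -0.4513) x4=(1.1697, 0.4215, 1.5059)
step 11: x0=(1.8879, 0.7668, -0.4035) x1=(-1.3506, -1.1490, -1.3575) x2=(1.7584, 1.5632, -1.2726) x3=(1.2830, -0.0041, -0.4487) x4=(1.1502, 0.4186, 1.4951)
step 12: x0=(1.8853, 0.7710, -0.3988) x1=(-1.3284, -1.1288, -1.3657) x2=(1.7348, 1.5592, -1.2584) x3=(1.2656, -0.0135, -0.4461) x4=(1.1303, 0.4156, 1.4827)
step 13: x0=(1.8820, 0.7749, -0.3942) x1=(-1.3049, -1.1078, -1.3733) x2=(1.7103, 1.5542, -1.2438) x3=(1.2475, -0.0230, -0.4436) x4=(1.1100, 0.4124, 1.4686)
step 14: x0=(1.8782, 0.7784, -0.3895) x1=(-1.2800, -1.0858, -1.3804) x2=(1.6848, 1.5483, -1.2286) x3=(1.2288, -0.0328, -0.4411) x4=(1.0893, 0.4091, 1.4530)
step 15: x0=(1.8739, 0.7816, -0.3847) x1=(-1.2539, -1.0631, -1.3869) x2=(1.6583, 1.5415, -1.2130) x3=(1.2096, -0.0427, -0.4388) x4=(1.0682, 0.4056, 1.4358)
step 16: x0=(1.8691, 0.7845, -0.3799) x1=(-1.2266, -1.0395, -1.3928) x2=(1.6310, 1.5338, -1.1969) x3=(1.1898, -0.0528, -0.4365) x4=(1.0468, 0.4019, 1.4170)
step 17: x0=(1.8637, 0.7870, -0.3750) x1=(-1.1980, -1.0151, -1.3981) x2=(1.6028, 1.5252, -1.1805) x3=(1.1694, -0.0631, -0.4342) x4=(1.0251, 0.3982, 1.3967)

(1.1694, -0.0631, -0.4342)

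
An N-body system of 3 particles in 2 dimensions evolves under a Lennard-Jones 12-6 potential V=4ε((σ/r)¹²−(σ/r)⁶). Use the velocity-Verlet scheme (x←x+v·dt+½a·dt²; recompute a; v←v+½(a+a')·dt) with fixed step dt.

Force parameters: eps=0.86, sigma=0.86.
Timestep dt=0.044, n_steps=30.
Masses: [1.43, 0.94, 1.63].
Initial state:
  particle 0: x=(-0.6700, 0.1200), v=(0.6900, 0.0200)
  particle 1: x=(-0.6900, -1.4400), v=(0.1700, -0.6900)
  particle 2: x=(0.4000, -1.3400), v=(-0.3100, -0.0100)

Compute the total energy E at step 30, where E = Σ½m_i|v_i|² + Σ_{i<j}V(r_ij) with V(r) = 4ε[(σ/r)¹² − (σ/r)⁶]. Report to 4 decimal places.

-0.1024

step 0: x0=(-0.6700, 0.1200) x1=(-0.6900, -1.4400) x2=(0.4000, -1.3400)
step 1: x0=(-0.6396, 0.1206) x1=(-0.6801, -1.4698) x2=(0.3849, -1.3405)
step 2: x0=(-0.6091, 0.1206) x1=(-0.6653, -1.4983) x2=(0.3669, -1.3412)
step 3: x0=(-0.5785, 0.1200) x1=(-0.6458, -1.5256) x2=(0.3461, -1.3422)
step 4: x0=(-0.5477, 0.1190) x1=(-0.6225, -1.5517) x2=(0.3231, -1.3434)
step 5: x0=(-0.5169, 0.1174) x1=(-0.5988, -1.5772) x2=(0.2997, -1.3444)
step 6: x0=(-0.4859, 0.1152) x1=(-0.5826, -1.6043) x2=(0.2804, -1.3441)
step 7: x0=(-0.4548, 0.1126) x1=(-0.5837, -1.6362) x2=(0.2711, -1.3406)
step 8: x0=(-0.4235, 0.1094) x1=(-0.6004, -1.6733) x2=(0.2706, -1.3336)
step 9: x0=(-0.3921, 0.1056) x1=(-0.6226, -1.7121) x2=(0.2731, -1.3250)
step 10: x0=(-0.3605, 0.1013) x1=(-0.6435, -1.7502) x2=(0.2748, -1.3165)
step 11: x0=(-0.3288, 0.0964) x1=(-0.6608, -1.7864) x2=(0.2742, -1.3085)
step 12: x0=(-0.2968, 0.0909) x1=(-0.6737, -1.8202) x2=(0.2709, -1.3014)
step 13: x0=(-0.2647, 0.0848) x1=(-0.6822, -1.8515) x2=(0.2649, -1.2951)
step 14: x0=(-0.2323, 0.0779) x1=(-0.6866, -1.8802) x2=(0.2564, -1.2897)
step 15: x0=(-0.1997, 0.0702) x1=(-0.6870, -1.9063) x2=(0.2453, -1.2851)
step 16: x0=(-0.1668, 0.0617) x1=(-0.6836, -1.9297) x2=(0.2318, -1.2812)
step 17: x0=(-0.1337, 0.0521) x1=(-0.6764, -1.9504) x2=(0.2159, -1.2781)
step 18: x0=(-0.1003, 0.0415) x1=(-0.6655, -1.9682) x2=(0.1976, -1.2757)
step 19: x0=(-0.0667, 0.0296) x1=(-0.6508, -1.9830) x2=(0.1770, -1.2739)
step 20: x0=(-0.0328, 0.0163) x1=(-0.6325, -1.9944) x2=(0.1540, -1.2728)
step 21: x0=(0.0012, 0.0016) x1=(-0.6104, -2.0025) x2=(0.1287, -1.2724)
step 22: x0=(0.0354, -0.0149) x1=(-0.5850, -2.0072) x2=(0.1014, -1.2725)
step 23: x0=(0.0697, -0.0332) x1=(-0.5572, -2.0091) x2=(0.0726, -1.2724)
step 24: x0=(0.1039, -0.0535) x1=(-0.5289, -2.0106) x2=(0.0435, -1.2709)
step 25: x0=(0.1381, -0.0761) x1=(-0.5042, -2.0165) x2=(0.0166, -1.2649)
step 26: x0=(0.1719, -0.1010) x1=(-0.4864, -2.0324) x2=(-0.0060, -1.2510)
step 27: x0=(0.2053, -0.1286) x1=(-0.4745, -2.0579) x2=(-0.0249, -1.2293)
step 28: x0=(0.2381, -0.1592) x1=(-0.4645, -2.0867) x2=(-0.0421, -1.2030)
step 29: x0=(0.2701, -0.1930) x1=(-0.4537, -2.1139) x2=(-0.0590, -1.1748)
step 30: x0=(0.3010, -0.2298) x1=(-0.4413, -2.1372) x2=(-0.0761, -1.1463)
step 0 velocities: v0=(0.6900, 0.0200) v1=(0.1700, -0.6900) v2=(-0.3100, -0.0100)
step 0: KE=0.6565, PE=-0.7518, E=-0.0953
step 30 velocities: v0=(0.6953, -0.8545) v1=(0.3025, -0.4757) v2=(-0.3910, 0.6336)
step 30: KE=1.4688, PE=-1.5712, E=-0.1024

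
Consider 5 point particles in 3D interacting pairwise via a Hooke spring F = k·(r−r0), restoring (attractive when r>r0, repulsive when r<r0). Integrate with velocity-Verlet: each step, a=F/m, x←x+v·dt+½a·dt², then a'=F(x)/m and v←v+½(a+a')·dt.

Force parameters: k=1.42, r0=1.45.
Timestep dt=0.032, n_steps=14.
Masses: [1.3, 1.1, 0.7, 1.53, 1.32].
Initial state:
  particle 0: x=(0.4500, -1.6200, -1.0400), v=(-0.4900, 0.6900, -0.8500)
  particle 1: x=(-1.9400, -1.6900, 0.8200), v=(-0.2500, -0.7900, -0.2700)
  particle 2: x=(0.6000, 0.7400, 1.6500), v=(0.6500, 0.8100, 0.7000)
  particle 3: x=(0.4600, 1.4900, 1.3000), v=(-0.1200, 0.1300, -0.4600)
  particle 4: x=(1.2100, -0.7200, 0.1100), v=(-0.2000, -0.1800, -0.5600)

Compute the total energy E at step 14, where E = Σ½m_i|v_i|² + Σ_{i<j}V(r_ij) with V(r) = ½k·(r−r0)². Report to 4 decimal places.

step 0: x0=(0.4500, -1.6200, -1.0400) x1=(-1.9400, -1.6900, 0.8200) x2=(0.6000, 0.7400, 1.6500) x3=(0.4600, 1.4900, 1.3000) x4=(1.2100, -0.7200, 0.1100)
step 1: x0=(0.4337, -1.5960, -1.0649) x1=(-1.9440, -1.7126, 0.8110) x2=(0.6195, 0.7619, 1.6699) x3=(0.4555, 1.4921, 1.2841) x4=(1.2023, -0.7253, 0.0928)
step 2: x0=(0.4163, -1.5682, -1.0850) x1=(-1.9399, -1.7297, 0.8012) x2=(0.6361, 0.7755, 1.6848) x3=(0.4498, 1.4899, 1.2657) x4=(1.1919, -0.7297, 0.0771)
step 3: x0=(0.3978, -1.5367, -1.1004) x1=(-1.9277, -1.7411, 0.7907) x2=(0.6500, 0.7809, 1.6945) x3=(0.4428, 1.4835, 1.2448) x4=(1.1788, -0.7331, 0.0630)
step 4: x0=(0.3782, -1.5016, -1.1111) x1=(-1.9075, -1.7469, 0.7795) x2=(0.6609, 0.7780, 1.6990) x3=(0.4345, 1.4728, 1.2215) x4=(1.1631, -0.7355, 0.0504)
step 5: x0=(0.3576, -1.4629, -1.1170) x1=(-1.8794, -1.7471, 0.7675) x2=(0.6690, 0.7669, 1.6982) x3=(0.4249, 1.4580, 1.1958) x4=(1.1449, -0.7369, 0.0394)
step 6: x0=(0.3361, -1.4209, -1.1184) x1=(-1.8436, -1.7416, 0.7549) x2=(0.6741, 0.7479, 1.6921) x3=(0.4140, 1.4391, 1.1676) x4=(1.1243, -0.7374, 0.0300)
step 7: x0=(0.3137, -1.3756, -1.1151) x1=(-1.8004, -1.7305, 0.7416) x2=(0.6763, 0.7211, 1.6808) x3=(0.4019, 1.4161, 1.1372) x4=(1.1013, -0.7368, 0.0221)
step 8: x0=(0.2905, -1.3272, -1.1075) x1=(-1.7499, -1.7139, 0.7277) x2=(0.6756, 0.6868, 1.6643) x3=(0.3886, 1.3891, 1.1045) x4=(1.0760, -0.7353, 0.0158)
step 9: x0=(0.2665, -1.2760, -1.0956) x1=(-1.6925, -1.6921, 0.7131) x2=(0.6721, 0.6453, 1.6428) x3=(0.3740, 1.3584, 1.0696) x4=(1.0485, -0.7329, 0.0109)
step 10: x0=(0.2418, -1.2220, -1.0797) x1=(-1.6286, -1.6650, 0.6980) x2=(0.6659, 0.5970, 1.6164) x3=(0.3584, 1.3239, 1.0326) x4=(1.0191, -0.7296, 0.0076)
step 11: x0=(0.2166, -1.1655, -1.0598) x1=(-1.5586, -1.6330, 0.6823) x2=(0.6569, 0.5424, 1.5853) x3=(0.3416, 1.2860, 0.9937) x4=(0.9878, -0.7255, 0.0056)
step 12: x0=(0.1908, -1.1067, -1.0363) x1=(-1.4828, -1.5964, 0.6661) x2=(0.6455, 0.4819, 1.5498) x3=(0.3238, 1.2448, 0.9530) x4=(0.9549, -0.7206, 0.0049)
step 13: x0=(0.1645, -1.0459, -1.0095) x1=(-1.4019, -1.5553, 0.6494) x2=(0.6316, 0.4160, 1.5102) x3=(0.3051, 1.2005, 0.9105) x4=(0.9204, -0.7149, 0.0056)
step 14: x0=(0.1378, -0.9832, -0.9795) x1=(-1.3161, -1.5102, 0.6323) x2=(0.6155, 0.3452, 1.4667) x3=(0.2855, 1.1533, 0.8664) x4=(0.8846, -0.7086, 0.0073)
step 0 velocities: v0=(-0.4900, 0.6900, -0.8500) v1=(-0.2500, -0.7900, -0.2700) v2=(0.6500, 0.8100, 0.7000) v3=(-0.1200, 0.1300, -0.4600) v4=(-0.2000, -0.1800, -0.5600)
step 0: KE=2.3425, PE=21.5057, E=23.8481
step 14 velocities: v0=(-0.8396, 1.9850, 0.9809) v1=(2.7443, 1.4691, -0.5405) v2=(-0.5351, -2.2772, -1.4132) v3=(-0.6259, -1.5157, -1.3999) v4=(-1.1360, 0.2067, 0.0723)
step 14: KE=16.1888, PE=7.6379, E=23.8266

23.8266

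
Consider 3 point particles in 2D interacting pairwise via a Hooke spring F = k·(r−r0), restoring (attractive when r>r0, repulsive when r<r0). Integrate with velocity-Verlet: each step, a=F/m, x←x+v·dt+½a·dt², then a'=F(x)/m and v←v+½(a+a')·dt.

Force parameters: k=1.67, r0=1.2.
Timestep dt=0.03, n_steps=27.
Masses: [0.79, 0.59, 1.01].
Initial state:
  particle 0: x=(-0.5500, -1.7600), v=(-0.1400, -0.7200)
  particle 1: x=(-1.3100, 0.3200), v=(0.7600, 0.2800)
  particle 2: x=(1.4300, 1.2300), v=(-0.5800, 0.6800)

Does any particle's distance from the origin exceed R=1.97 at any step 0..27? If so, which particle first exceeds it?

no

step 0: x0=(-0.5500, -1.7600) x1=(-1.3100, 0.3200) x2=(1.4300, 1.2300)
step 1: x0=(-0.5533, -1.7788) x1=(-1.2847, 0.3279) x2=(1.4104, 1.2485)
step 2: x0=(-0.5547, -1.7919) x1=(-1.2546, 0.3346) x2=(1.3866, 1.2632)
step 3: x0=(-0.5543, -1.7992) x1=(-1.2198, 0.3402) x2=(1.3586, 1.2741)
step 4: x0=(-0.5520, -1.8008) x1=(-1.1805, 0.3446) x2=(1.3265, 1.2812)
step 5: x0=(-0.5479, -1.7965) x1=(-1.1370, 0.3477) x2=(1.2905, 1.2844)
step 6: x0=(-0.5420, -1.7865) x1=(-1.0895, 0.3497) x2=(1.2507, 1.2838)
step 7: x0=(-0.5343, -1.7707) x1=(-1.0381, 0.3504) x2=(1.2073, 1.2795)
step 8: x0=(-0.5249, -1.7493) x1=(-0.9833, 0.3499) x2=(1.1606, 1.2715)
step 9: x0=(-0.5137, -1.7224) x1=(-0.9254, 0.3481) x2=(1.1106, 1.2599)
step 10: x0=(-0.5009, -1.6901) x1=(-0.8646, 0.3452) x2=(1.0577, 1.2448)
step 11: x0=(-0.4865, -1.6527) x1=(-0.8013, 0.3411) x2=(1.0021, 1.2263)
step 12: x0=(-0.4705, -1.6102) x1=(-0.7358, 0.3358) x2=(0.9440, 1.2045)
step 13: x0=(-0.4531, -1.5630) x1=(-0.6684, 0.3294) x2=(0.8836, 1.1798)
step 14: x0=(-0.4342, -1.5113) x1=(-0.5996, 0.3219) x2=(0.8214, 1.1521)
step 15: x0=(-0.4141, -1.4553) x1=(-0.5297, 0.3134) x2=(0.7574, 1.1217)
step 16: x0=(-0.3928, -1.3955) x1=(-0.4590, 0.3038) x2=(0.6920, 1.0889)
step 17: x0=(-0.3703, -1.3321) x1=(-0.3878, 0.2933) x2=(0.6255, 1.0539)
step 18: x0=(-0.3469, -1.2654) x1=(-0.3165, 0.2817) x2=(0.5582, 1.0169)
step 19: x0=(-0.3225, -1.1958) x1=(-0.2453, 0.2692) x2=(0.4902, 0.9782)
step 20: x0=(-0.2974, -1.1238) x1=(-0.1745, 0.2557) x2=(0.4218, 0.9382)
step 21: x0=(-0.2716, -1.0496) x1=(-0.1042, 0.2412) x2=(0.3532, 0.8970)
step 22: x0=(-0.2453, -0.9737) x1=(-0.0345, 0.2255) x2=(0.2845, 0.8552)
step 23: x0=(-0.2186, -0.8965) x1=(0.0346, 0.2087) x2=(0.2160, 0.8131)
step 24: x0=(-0.1917, -0.8184) x1=(0.1033, 0.1907) x2=(0.1474, 0.7709)
step 25: x0=(-0.1647, -0.7397) x1=(0.1720, 0.1715) x2=(0.0788, 0.7290)
step 26: x0=(-0.1378, -0.6609) x1=(0.2412, 0.1512) x2=(0.0099, 0.6876)
step 27: x0=(-0.1111, -0.5824) x1=(0.3113, 0.1302) x2=(-0.0593, 0.6469)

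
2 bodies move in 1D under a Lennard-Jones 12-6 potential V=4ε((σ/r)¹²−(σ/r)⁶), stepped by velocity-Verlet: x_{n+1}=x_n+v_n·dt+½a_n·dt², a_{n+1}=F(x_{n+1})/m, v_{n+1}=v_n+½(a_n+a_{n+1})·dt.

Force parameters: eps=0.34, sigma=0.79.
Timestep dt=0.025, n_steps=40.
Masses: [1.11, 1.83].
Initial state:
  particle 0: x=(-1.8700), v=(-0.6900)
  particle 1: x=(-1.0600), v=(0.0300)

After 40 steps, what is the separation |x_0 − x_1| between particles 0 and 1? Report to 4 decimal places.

1.4478

step 0: x0=(-1.8700) x1=(-1.0600)
step 1: x0=(-1.8890) x1=(-1.0582)
step 2: x0=(-1.9100) x1=(-1.0552)
step 3: x0=(-1.9318) x1=(-1.0517)
step 4: x0=(-1.9537) x1=(-1.0481)
step 5: x0=(-1.9753) x1=(-1.0447)
step 6: x0=(-1.9965) x1=(-1.0415)
step 7: x0=(-2.0172) x1=(-1.0387)
step 8: x0=(-2.0372) x1=(-1.0363)
step 9: x0=(-2.0567) x1=(-1.0342)
step 10: x0=(-2.0756) x1=(-1.0324)
step 11: x0=(-2.0940) x1=(-1.0310)
step 12: x0=(-2.1120) x1=(-1.0298)
step 13: x0=(-2.1294) x1=(-1.0289)
step 14: x0=(-2.1465) x1=(-1.0283)
step 15: x0=(-2.1632) x1=(-1.0279)
step 16: x0=(-2.1795) x1=(-1.0277)
step 17: x0=(-2.1955) x1=(-1.0277)
step 18: x0=(-2.2112) x1=(-1.0279)
step 19: x0=(-2.2266) x1=(-1.0282)
step 20: x0=(-2.2418) x1=(-1.0288)
step 21: x0=(-2.2567) x1=(-1.0294)
step 22: x0=(-2.2714) x1=(-1.0302)
step 23: x0=(-2.2858) x1=(-1.0312)
step 24: x0=(-2.3001) x1=(-1.0322)
step 25: x0=(-2.3142) x1=(-1.0334)
step 26: x0=(-2.3281) x1=(-1.0347)
step 27: x0=(-2.3418) x1=(-1.0361)
step 28: x0=(-2.3554) x1=(-1.0376)
step 29: x0=(-2.3688) x1=(-1.0391)
step 30: x0=(-2.3821) x1=(-1.0408)
step 31: x0=(-2.3953) x1=(-1.0425)
step 32: x0=(-2.4083) x1=(-1.0443)
step 33: x0=(-2.4212) x1=(-1.0462)
step 34: x0=(-2.4340) x1=(-1.0481)
step 35: x0=(-2.4467) x1=(-1.0501)
step 36: x0=(-2.4593) x1=(-1.0522)
step 37: x0=(-2.4718) x1=(-1.0543)
step 38: x0=(-2.4842) x1=(-1.0565)
step 39: x0=(-2.4966) x1=(-1.0588)
step 40: x0=(-2.5088) x1=(-1.0610)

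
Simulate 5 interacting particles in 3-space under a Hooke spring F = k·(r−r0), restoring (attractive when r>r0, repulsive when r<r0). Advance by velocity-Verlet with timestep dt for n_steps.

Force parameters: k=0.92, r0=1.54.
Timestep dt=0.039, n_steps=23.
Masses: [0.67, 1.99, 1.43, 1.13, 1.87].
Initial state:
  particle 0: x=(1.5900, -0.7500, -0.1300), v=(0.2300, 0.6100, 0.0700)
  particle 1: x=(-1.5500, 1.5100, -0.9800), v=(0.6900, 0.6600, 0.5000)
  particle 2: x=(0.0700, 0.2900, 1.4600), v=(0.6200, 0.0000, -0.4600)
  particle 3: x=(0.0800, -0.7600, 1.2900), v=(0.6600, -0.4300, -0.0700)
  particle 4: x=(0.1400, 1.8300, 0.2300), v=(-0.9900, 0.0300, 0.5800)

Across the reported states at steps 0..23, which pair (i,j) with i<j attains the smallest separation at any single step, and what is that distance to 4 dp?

pair (0,2), distance 0.7862

step 0: x0=(1.5900, -0.7500, -0.1300) x1=(-1.5500, 1.5100, -0.9800) x2=(0.0700, 0.2900, 1.4600) x3=(0.0800, -0.7600, 1.2900) x4=(0.1400, 1.8300, 0.2300)
step 1: x0=(1.5952, -0.7231, -0.1266) x1=(-1.5216, 1.5346, -0.9593) x2=(0.0941, 0.2905, 1.4411) x3=(0.1054, -0.7755, 1.2859) x4=(0.1015, 1.8301, 0.2527)
step 2: x0=(1.5931, -0.6900, -0.1220) x1=(-1.4904, 1.5569, -0.9363) x2=(0.1178, 0.2921, 1.4202) x3=(0.1302, -0.7885, 1.2791) x4=(0.0632, 1.8281, 0.2756)
step 3: x0=(1.5838, -0.6508, -0.1163) x1=(-1.4564, 1.5769, -0.9110) x2=(0.1413, 0.2946, 1.3975) x3=(0.1541, -0.7989, 1.2697) x4=(0.0252, 1.8241, 0.2986)
step 4: x0=(1.5674, -0.6058, -0.1094) x1=(-1.4197, 1.5946, -0.8835) x2=(0.1644, 0.2982, 1.3730) x3=(0.1773, -0.8067, 1.2577) x4=(-0.0124, 1.8180, 0.3218)
step 5: x0=(1.5442, -0.5552, -0.1014) x1=(-1.3804, 1.6100, -0.8539) x2=(0.1871, 0.3029, 1.3469) x3=(0.1996, -0.8117, 1.2433) x4=(-0.0495, 1.8100, 0.3452)
step 6: x0=(1.5145, -0.4993, -0.0926) x1=(-1.3386, 1.6231, -0.8222) x2=(0.2094, 0.3085, 1.3191) x3=(0.2211, -0.8141, 1.2266) x4=(-0.0861, 1.8000, 0.3686)
step 7: x0=(1.4786, -0.4382, -0.0829) x1=(-1.2943, 1.6339, -0.7886) x2=(0.2313, 0.3152, 1.2900) x3=(0.2415, -0.8137, 1.2076) x4=(-0.1221, 1.7883, 0.3922)
step 8: x0=(1.4370, -0.3724, -0.0725) x1=(-1.2478, 1.6426, -0.7533) x2=(0.2527, 0.3228, 1.2594) x3=(0.2609, -0.8107, 1.1864) x4=(-0.1575, 1.7748, 0.4159)
step 9: x0=(1.3900, -0.3022, -0.0615) x1=(-1.1992, 1.6490, -0.7162) x2=(0.2737, 0.3315, 1.2277) x3=(0.2793, -0.8050, 1.1633) x4=(-0.1923, 1.7596, 0.4397)
step 10: x0=(1.3382, -0.2279, -0.0502) x1=(-1.1485, 1.6534, -0.6775) x2=(0.2941, 0.3412, 1.1949) x3=(0.2965, -0.7967, 1.1383) x4=(-0.2263, 1.7429, 0.4637)
step 11: x0=(1.2819, -0.1499, -0.0386) x1=(-1.0960, 1.6557, -0.6374) x2=(0.3140, 0.3519, 1.1611) x3=(0.3126, -0.7858, 1.1116) x4=(-0.2597, 1.7247, 0.4878)
step 12: x0=(1.2218, -0.0686, -0.0269) x1=(-1.0418, 1.6562, -0.5960) x2=(0.3333, 0.3635, 1.1265) x3=(0.3275, -0.7725, 1.0833) x4=(-0.2924, 1.7051, 0.5121)
step 13: x0=(1.1583, 0.0157, -0.0154) x1=(-0.9860, 1.6547, -0.5534) x2=(0.3520, 0.3761, 1.0912) x3=(0.3413, -0.7568, 1.0536) x4=(-0.3243, 1.6842, 0.5365)
step 14: x0=(1.0919, 0.1026, -0.0042) x1=(-0.9289, 1.6516, -0.5097) x2=(0.3702, 0.3896, 1.0554) x3=(0.3539, -0.7388, 1.0226) x4=(-0.3556, 1.6622, 0.5612)
step 15: x0=(1.0232, 0.1916, 0.0066) x1=(-0.8704, 1.6468, -0.4652) x2=(0.3878, 0.4041, 1.0193) x3=(0.3653, -0.7187, 0.9903) x4=(-0.3862, 1.6391, 0.5860)
step 16: x0=(0.9526, 0.2826, 0.0166) x1=(-0.8109, 1.6406, -0.4200) x2=(0.4048, 0.4193, 0.9830) x3=(0.3756, -0.6966, 0.9570) x4=(-0.4163, 1.6151, 0.6112)
step 17: x0=(0.8807, 0.3750, 0.0259) x1=(-0.7504, 1.6330, -0.3741) x2=(0.4214, 0.4354, 0.9466) x3=(0.3847, -0.6725, 0.9228) x4=(-0.4457, 1.5902, 0.6366)
step 18: x0=(0.8079, 0.4687, 0.0341) x1=(-0.6891, 1.6242, -0.3279) x2=(0.4374, 0.4522, 0.9104) x3=(0.3928, -0.6468, 0.8877) x4=(-0.4747, 1.5645, 0.6623)
step 19: x0=(0.7346, 0.5634, 0.0411) x1=(-0.6272, 1.6143, -0.2813) x2=(0.4530, 0.4696, 0.8743) x3=(0.3998, -0.6194, 0.8519) x4=(-0.5033, 1.5381, 0.6884)
step 20: x0=(0.6611, 0.6587, 0.0468) x1=(-0.5647, 1.6036, -0.2346) x2=(0.4682, 0.4876, 0.8387) x3=(0.4058, -0.5905, 0.8155) x4=(-0.5315, 1.5112, 0.7149)
step 21: x0=(0.5879, 0.7546, 0.0510) x1=(-0.5017, 1.5921, -0.1879) x2=(0.4832, 0.5060, 0.8036) x3=(0.4110, -0.5602, 0.7785) x4=(-0.5595, 1.4837, 0.7419)
step 22: x0=(0.5151, 0.8508, 0.0539) x1=(-0.4385, 1.5800, -0.1413) x2=(0.4981, 0.5247, 0.7690) x3=(0.4152, -0.5288, 0.7411) x4=(-0.5874, 1.4557, 0.7693)
step 23: x0=(0.4431, 0.9472, 0.0553) x1=(-0.3752, 1.5675, -0.0948) x2=(0.5131, 0.5436, 0.7351) x3=(0.4187, -0.4961, 0.7032) x4=(-0.6152, 1.4273, 0.7971)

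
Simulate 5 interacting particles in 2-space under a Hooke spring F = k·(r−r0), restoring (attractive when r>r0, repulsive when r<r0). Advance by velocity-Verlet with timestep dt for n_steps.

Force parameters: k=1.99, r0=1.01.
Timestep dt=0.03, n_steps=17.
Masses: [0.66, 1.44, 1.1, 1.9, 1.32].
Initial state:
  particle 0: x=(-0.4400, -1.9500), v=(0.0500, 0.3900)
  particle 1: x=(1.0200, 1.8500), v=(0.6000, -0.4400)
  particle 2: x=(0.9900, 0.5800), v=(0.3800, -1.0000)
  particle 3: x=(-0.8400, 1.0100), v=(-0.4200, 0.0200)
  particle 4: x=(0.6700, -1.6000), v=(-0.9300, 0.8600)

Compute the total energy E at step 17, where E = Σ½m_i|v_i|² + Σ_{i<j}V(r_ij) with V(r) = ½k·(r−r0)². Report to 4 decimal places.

step 0: x0=(-0.4400, -1.9500) x1=(1.0200, 1.8500) x2=(0.9900, 0.5800) x3=(-0.8400, 1.0100) x4=(0.6700, -1.6000)
step 1: x0=(-0.4359, -1.9295) x1=(1.0366, 1.8331) x2=(0.9998, 0.5481) x3=(-0.8512, 1.0090) x4=(0.6416, -1.5706)
step 2: x0=(-0.4267, -1.8915) x1=(1.0502, 1.8088) x2=(1.0064, 0.5125) x3=(-0.8594, 1.0047) x4=(0.6123, -1.5341)
step 3: x0=(-0.4126, -1.8367) x1=(1.0609, 1.7773) x2=(1.0097, 0.4736) x3=(-0.8647, 0.9972) x4=(0.5824, -1.4909)
step 4: x0=(-0.3937, -1.7657) x1=(1.0685, 1.7388) x2=(1.0098, 0.4316) x3=(-0.8671, 0.9866) x4=(0.5518, -1.4410)
step 5: x0=(-0.3705, -1.6793) x1=(1.0732, 1.6935) x2=(1.0067, 0.3868) x3=(-0.8665, 0.9730) x4=(0.5207, -1.3849)
step 6: x0=(-0.3433, -1.5785) x1=(1.0748, 1.6417) x2=(1.0004, 0.3398) x3=(-0.8630, 0.9566) x4=(0.4894, -1.3228)
step 7: x0=(-0.3124, -1.4644) x1=(1.0734, 1.5839) x2=(0.9911, 0.2908) x3=(-0.8567, 0.9373) x4=(0.4580, -1.2551)
step 8: x0=(-0.2784, -1.3382) x1=(1.0690, 1.5203) x2=(0.9789, 0.2402) x3=(-0.8475, 0.9155) x4=(0.4265, -1.1822)
step 9: x0=(-0.2419, -1.2014) x1=(1.0619, 1.4515) x2=(0.9640, 0.1886) x3=(-0.8356, 0.8914) x4=(0.3953, -1.1046)
step 10: x0=(-0.2034, -1.0552) x1=(1.0519, 1.3779) x2=(0.9465, 0.1363) x3=(-0.8210, 0.8650) x4=(0.3643, -1.0227)
step 11: x0=(-0.1636, -0.9011) x1=(1.0393, 1.2999) x2=(0.9268, 0.0838) x3=(-0.8040, 0.8367) x4=(0.3338, -0.9371)
step 12: x0=(-0.1231, -0.7403) x1=(1.0243, 1.2183) x2=(0.9051, 0.0314) x3=(-0.7845, 0.8066) x4=(0.3039, -0.8484)
step 13: x0=(-0.0825, -0.5740) x1=(1.0069, 1.1334) x2=(0.8818, -0.0204) x3=(-0.7627, 0.7750) x4=(0.2745, -0.7571)
step 14: x0=(-0.0422, -0.4034) x1=(0.9874, 1.0459) x2=(0.8572, -0.0714) x3=(-0.7389, 0.7422) x4=(0.2457, -0.6641)
step 15: x0=(-0.0026, -0.2292) x1=(0.9659, 0.9564) x2=(0.8318, -0.1215) x3=(-0.7132, 0.7083) x4=(0.2173, -0.5700)
step 16: x0=(0.0363, -0.0522) x1=(0.9429, 0.8653) x2=(0.8059, -0.1705) x3=(-0.6858, 0.6736) x4=(0.1890, -0.4753)
step 17: x0=(0.0746, 0.1269) x1=(0.9185, 0.7733) x2=(0.7799, -0.2188) x3=(-0.6570, 0.6384) x4=(0.1606, -0.3803)
step 0 velocities: v0=(0.0500, 0.3900) v1=(0.6000, -0.4400) v2=(0.3800, -1.0000) v3=(-0.4200, 0.0200) v4=(-0.9300, 0.8600)
step 0: KE=2.3060, PE=30.1175, E=32.4234
step 17 velocities: v0=(1.2692, 5.9944) v1=(-0.8307, -3.0744) v2=(-0.8680, -1.6004) v3=(0.9797, -1.1825) v4=(-0.9536, 3.1628)
step 17: KE=30.9574, PE=1.4332, E=32.3906

32.3906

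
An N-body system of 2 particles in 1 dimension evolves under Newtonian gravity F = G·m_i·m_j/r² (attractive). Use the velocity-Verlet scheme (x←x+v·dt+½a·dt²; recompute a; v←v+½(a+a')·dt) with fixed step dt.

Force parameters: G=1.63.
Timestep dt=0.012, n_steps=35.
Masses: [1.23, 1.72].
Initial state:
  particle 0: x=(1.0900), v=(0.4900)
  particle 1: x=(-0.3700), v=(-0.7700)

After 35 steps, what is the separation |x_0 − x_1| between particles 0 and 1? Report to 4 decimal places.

step 0: x0=(1.0900) x1=(-0.3700)
step 1: x0=(1.0958) x1=(-0.3792)
step 2: x0=(1.1014) x1=(-0.3882)
step 3: x0=(1.1068) x1=(-0.3971)
step 4: x0=(1.1120) x1=(-0.4059)
step 5: x0=(1.1171) x1=(-0.4146)
step 6: x0=(1.1220) x1=(-0.4231)
step 7: x0=(1.1267) x1=(-0.4315)
step 8: x0=(1.1313) x1=(-0.4398)
step 9: x0=(1.1357) x1=(-0.4480)
step 10: x0=(1.1399) x1=(-0.4560)
step 11: x0=(1.1440) x1=(-0.4640)
step 12: x0=(1.1479) x1=(-0.4718)
step 13: x0=(1.1517) x1=(-0.4795)
step 14: x0=(1.1553) x1=(-0.4872)
step 15: x0=(1.1587) x1=(-0.4947)
step 16: x0=(1.1620) x1=(-0.5021)
step 17: x0=(1.1652) x1=(-0.5094)
step 18: x0=(1.1682) x1=(-0.5166)
step 19: x0=(1.1711) x1=(-0.5237)
step 20: x0=(1.1739) x1=(-0.5307)
step 21: x0=(1.1765) x1=(-0.5376)
step 22: x0=(1.1789) x1=(-0.5444)
step 23: x0=(1.1813) x1=(-0.5511)
step 24: x0=(1.1835) x1=(-0.5577)
step 25: x0=(1.1855) x1=(-0.5642)
step 26: x0=(1.1874) x1=(-0.5706)
step 27: x0=(1.1892) x1=(-0.5769)
step 28: x0=(1.1909) x1=(-0.5832)
step 29: x0=(1.1925) x1=(-0.5893)
step 30: x0=(1.1939) x1=(-0.5953)
step 31: x0=(1.1952) x1=(-0.6013)
step 32: x0=(1.1963) x1=(-0.6072)
step 33: x0=(1.1974) x1=(-0.6129)
step 34: x0=(1.1983) x1=(-0.6186)
step 35: x0=(1.1991) x1=(-0.6242)

1.8233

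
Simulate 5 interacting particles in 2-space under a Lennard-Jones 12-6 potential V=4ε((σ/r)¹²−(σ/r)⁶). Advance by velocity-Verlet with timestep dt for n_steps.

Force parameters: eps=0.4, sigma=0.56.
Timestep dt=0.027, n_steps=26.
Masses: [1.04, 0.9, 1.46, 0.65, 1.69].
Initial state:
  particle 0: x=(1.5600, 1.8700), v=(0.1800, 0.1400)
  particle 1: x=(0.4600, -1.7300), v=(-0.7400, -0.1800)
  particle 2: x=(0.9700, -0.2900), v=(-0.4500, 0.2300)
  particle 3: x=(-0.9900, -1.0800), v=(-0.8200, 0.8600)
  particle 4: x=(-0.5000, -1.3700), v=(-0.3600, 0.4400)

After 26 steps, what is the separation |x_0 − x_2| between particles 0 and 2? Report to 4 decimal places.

2.3394

step 0: x0=(1.5600, 1.8700) x1=(0.4600, -1.7300) x2=(0.9700, -0.2900) x3=(-0.9900, -1.0800) x4=(-0.5000, -1.3700)
step 1: x0=(1.5649, 1.8738) x1=(0.4399, -1.7348) x2=(0.9578, -0.2838) x3=(-1.0181, -1.0533) x4=(-0.5074, -1.3595)
step 2: x0=(1.5697, 1.8776) x1=(0.4197, -1.7395) x2=(0.9457, -0.2776) x3=(-1.0503, -1.0240) x4=(-0.5131, -1.3500)
step 3: x0=(1.5746, 1.8813) x1=(0.3992, -1.7442) x2=(0.9335, -0.2714) x3=(-1.0825, -0.9948) x4=(-0.5187, -1.3405)
step 4: x0=(1.5794, 1.8851) x1=(0.3786, -1.7487) x2=(0.9214, -0.2652) x3=(-1.1133, -0.9664) x4=(-0.5247, -1.3308)
step 5: x0=(1.5843, 1.8889) x1=(0.3577, -1.7531) x2=(0.9092, -0.2590) x3=(-1.1425, -0.9391) x4=(-0.5312, -1.3207)
step 6: x0=(1.5892, 1.8927) x1=(0.3366, -1.7575) x2=(0.8970, -0.2529) x3=(-1.1702, -0.9127) x4=(-0.5382, -1.3103)
step 7: x0=(1.5940, 1.8964) x1=(0.3153, -1.7616) x2=(0.8848, -0.2467) x3=(-1.1964, -0.8872) x4=(-0.5456, -1.2996)
step 8: x0=(1.5989, 1.9002) x1=(0.2937, -1.7657) x2=(0.8727, -0.2406) x3=(-1.2214, -0.8624) x4=(-0.5533, -1.2887)
step 9: x0=(1.6037, 1.9040) x1=(0.2719, -1.7696) x2=(0.8605, -0.2344) x3=(-1.2453, -0.8384) x4=(-0.5613, -1.2776)
step 10: x0=(1.6086, 1.9078) x1=(0.2499, -1.7733) x2=(0.8483, -0.2283) x3=(-1.2683, -0.8149) x4=(-0.5696, -1.2663)
step 11: x0=(1.6134, 1.9115) x1=(0.2276, -1.7769) x2=(0.8361, -0.2221) x3=(-1.2904, -0.7920) x4=(-0.5781, -1.2549)
step 12: x0=(1.6183, 1.9153) x1=(0.2051, -1.7804) x2=(0.8239, -0.2160) x3=(-1.3119, -0.7696) x4=(-0.5867, -1.2434)
step 13: x0=(1.6232, 1.9191) x1=(0.1823, -1.7836) x2=(0.8117, -0.2098) x3=(-1.3326, -0.7476) x4=(-0.5954, -1.2319)
step 14: x0=(1.6280, 1.9228) x1=(0.1593, -1.7867) x2=(0.7995, -0.2037) x3=(-1.3528, -0.7260) x4=(-0.6042, -1.2202)
step 15: x0=(1.6329, 1.9266) x1=(0.1360, -1.7895) x2=(0.7872, -0.1976) x3=(-1.3724, -0.7047) x4=(-0.6130, -1.2086)
step 16: x0=(1.6377, 1.9304) x1=(0.1125, -1.7922) x2=(0.7750, -0.1915) x3=(-1.3916, -0.6837) x4=(-0.6220, -1.1969)
step 17: x0=(1.6426, 1.9342) x1=(0.0887, -1.7947) x2=(0.7628, -0.1854) x3=(-1.4103, -0.6631) x4=(-0.6309, -1.1852)
step 18: x0=(1.6474, 1.9379) x1=(0.0647, -1.7969) x2=(0.7506, -0.1793) x3=(-1.4287, -0.6427) x4=(-0.6399, -1.1736)
step 19: x0=(1.6523, 1.9417) x1=(0.0404, -1.7989) x2=(0.7383, -0.1732) x3=(-1.4466, -0.6225) x4=(-0.6488, -1.1619)
step 20: x0=(1.6572, 1.9455) x1=(0.0158, -1.8007) x2=(0.7261, -0.1671) x3=(-1.4643, -0.6026) x4=(-0.6578, -1.1503)
step 21: x0=(1.6620, 1.9492) x1=(-0.0089, -1.8022) x2=(0.7139, -0.1610) x3=(-1.4816, -0.5829) x4=(-0.6667, -1.1388)
step 22: x0=(1.6669, 1.9530) x1=(-0.0340, -1.8035) x2=(0.7016, -0.1549) x3=(-1.4986, -0.5633) x4=(-0.6756, -1.1273)
step 23: x0=(1.6717, 1.9568) x1=(-0.0593, -1.8045) x2=(0.6894, -0.1488) x3=(-1.5154, -0.5440) x4=(-0.6845, -1.1159)
step 24: x0=(1.6766, 1.9605) x1=(-0.0848, -1.8052) x2=(0.6771, -0.1427) x3=(-1.5320, -0.5248) x4=(-0.6933, -1.1045)
step 25: x0=(1.6814, 1.9643) x1=(-0.1105, -1.8057) x2=(0.6649, -0.1366) x3=(-1.5483, -0.5058) x4=(-0.7021, -1.0932)
step 26: x0=(1.6863, 1.9681) x1=(-0.1365, -1.8059) x2=(0.6526, -0.1306) x3=(-1.5644, -0.4869) x4=(-0.7108, -1.0820)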